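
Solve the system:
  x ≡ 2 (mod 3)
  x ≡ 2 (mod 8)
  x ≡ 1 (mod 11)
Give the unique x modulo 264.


Moduli 3, 8, 11 are pairwise coprime; by CRT there is a unique solution modulo M = 3 · 8 · 11 = 264.
Solve pairwise, accumulating the modulus:
  Start with x ≡ 2 (mod 3).
  Combine with x ≡ 2 (mod 8): since gcd(3, 8) = 1, we get a unique residue mod 24.
    Write x = 2 + 3·t and substitute into x ≡ 2 (mod 8): 3·t ≡ 2 − 2 = 0 (mod 8).
    The inverse of 3 mod 8 is 3 (since 3·3 = 9 = 1·8 + 1), so t ≡ 3·0 = 0 ≡ 0 (mod 8).
    Then x = 2 + 3·0 = 2, valid modulo lcm(3, 8) = 24: x ≡ 2 (mod 24).
  Combine with x ≡ 1 (mod 11): since gcd(24, 11) = 1, we get a unique residue mod 264.
    Write x = 2 + 24·t and substitute into x ≡ 1 (mod 11): 24·t ≡ 1 − 2 = -1 (mod 11).
    Reduce coefficients mod 11: 2·t ≡ 10 (mod 11).
    The inverse of 2 mod 11 is 6 (since 2·6 = 12 = 1·11 + 1), so t ≡ 6·10 = 60 ≡ 5 (mod 11).
    Then x = 2 + 24·5 = 122, valid modulo lcm(24, 11) = 264: x ≡ 122 (mod 264).
Verify: 122 mod 3 = 2 ✓, 122 mod 8 = 2 ✓, 122 mod 11 = 1 ✓.

x ≡ 122 (mod 264).


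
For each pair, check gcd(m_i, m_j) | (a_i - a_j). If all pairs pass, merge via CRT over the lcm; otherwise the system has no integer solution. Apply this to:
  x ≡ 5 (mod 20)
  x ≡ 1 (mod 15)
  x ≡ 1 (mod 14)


Moduli 20, 15, 14 are not pairwise coprime, so CRT works modulo lcm(m_i) when all pairwise compatibility conditions hold.
Pairwise compatibility: gcd(m_i, m_j) must divide a_i - a_j for every pair.
Merge one congruence at a time:
  Start: x ≡ 5 (mod 20).
  Combine with x ≡ 1 (mod 15): gcd(20, 15) = 5, and 1 - 5 = -4 is NOT divisible by 5.
    ⇒ system is inconsistent (no integer solution).

No solution (the system is inconsistent).


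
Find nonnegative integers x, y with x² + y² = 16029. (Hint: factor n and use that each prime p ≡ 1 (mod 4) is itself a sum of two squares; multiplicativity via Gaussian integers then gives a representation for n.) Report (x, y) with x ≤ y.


Step 1: Factor n = 16029 = 3^2 · 13 · 137.
Step 2: Check the mod-4 condition on each prime factor: 3 ≡ 3 (mod 4), exponent 2 (must be even); 13 ≡ 1 (mod 4), exponent 1; 137 ≡ 1 (mod 4), exponent 1.
All primes ≡ 3 (mod 4) appear to even exponent (or don't appear), so by the two-squares theorem n IS expressible as a sum of two squares.
Step 3: Build a representation. Group n = k² · m with k = 3 and m = 13 · 137 = 1781 (a product of primes ≡ 1 (mod 4)); a representation of m scales to one of n via (k·x)² + (k·y)² = k²(x² + y²). Each prime p ≡ 1 (mod 4) is itself a sum of two squares; find a² by testing p − a² for a perfect square:
  13: 13 − 1² = 12, 13 − 2² = 9 = 3² ⇒ 13 = 2² + 3².
  137: 137 − 1² = 136, 137 − 2² = 133, 137 − 3² = 128, 137 − 4² = 121 = 11² ⇒ 137 = 4² + 11².
  Combine using the Brahmagupta–Fibonacci identity (a² + b²)(c² + d²) = (ac − bd)² + (ad + bc)² = (ac + bd)² + (ad − bc)²:
  13 · 137 = 1781: from (2² + 3²)(4² + 11²), take (2·4 − 3·11, 2·11 + 3·4) = (8 − 33, 22 + 12) = (-25, 34); dropping signs (only squares matter) gives (25, 34); check 25² + 34² = 625 + 1156 = 1781 ✓.
  Scale by k = 3: (3·25, 3·34) = (75, 102).
Step 4: Order so x ≤ y and verify: 75² + 102² = 5625 + 10404 = 16029 = n. ✓

n = 16029 = 75² + 102² (one valid representation with x ≤ y).


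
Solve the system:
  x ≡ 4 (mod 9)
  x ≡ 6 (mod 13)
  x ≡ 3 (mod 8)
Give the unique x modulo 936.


Moduli 9, 13, 8 are pairwise coprime; by CRT there is a unique solution modulo M = 9 · 13 · 8 = 936.
Solve pairwise, accumulating the modulus:
  Start with x ≡ 4 (mod 9).
  Combine with x ≡ 6 (mod 13): since gcd(9, 13) = 1, we get a unique residue mod 117.
    Write x = 4 + 9·t and substitute into x ≡ 6 (mod 13): 9·t ≡ 6 − 4 = 2 (mod 13).
    The inverse of 9 mod 13 is 3 (since 9·3 = 27 = 2·13 + 1), so t ≡ 3·2 = 6 ≡ 6 (mod 13).
    Then x = 4 + 9·6 = 58, valid modulo lcm(9, 13) = 117: x ≡ 58 (mod 117).
  Combine with x ≡ 3 (mod 8): since gcd(117, 8) = 1, we get a unique residue mod 936.
    Write x = 58 + 117·t and substitute into x ≡ 3 (mod 8): 117·t ≡ 3 − 58 = -55 (mod 8).
    Reduce coefficients mod 8: 5·t ≡ 1 (mod 8).
    The inverse of 5 mod 8 is 5 (since 5·5 = 25 = 3·8 + 1), so t ≡ 5·1 = 5 ≡ 5 (mod 8).
    Then x = 58 + 117·5 = 643, valid modulo lcm(117, 8) = 936: x ≡ 643 (mod 936).
Verify: 643 mod 9 = 4 ✓, 643 mod 13 = 6 ✓, 643 mod 8 = 3 ✓.

x ≡ 643 (mod 936).


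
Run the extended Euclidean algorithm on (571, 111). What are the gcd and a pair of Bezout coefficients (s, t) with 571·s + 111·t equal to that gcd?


Euclidean algorithm on (571, 111) — divide until remainder is 0:
  571 = 5 · 111 + 16
  111 = 6 · 16 + 15
  16 = 1 · 15 + 1
  15 = 15 · 1 + 0
gcd(571, 111) = 1.
Track Bezout coefficients alongside the remainders: start with r₀ = 571 = a·1 + b·0 (s = 1, t = 0) and r₁ = 111 = a·0 + b·1 (s = 0, t = 1); each new remainder r_{k+1} = r_{k-1} − q_k·r_k inherits s_{k+1} = s_{k-1} − q_k·s_k, t_{k+1} = t_{k-1} − q_k·t_k, so r_k = a·s_k + b·t_k at every step:
  q = 5: r = 16, s = 1 − 5·0 = 1, t = 0 − 5·1 = -5  (check: 571·1 + 111·(-5) = 16)
  q = 6: r = 15, s = 0 − 6·1 = -6, t = 1 − 6·(-5) = 31  (check: 571·(-6) + 111·31 = 15)
  q = 1: r = 1, s = 1 − 1·(-6) = 7, t = -5 − 1·31 = -36  (check: 571·7 + 111·(-36) = 1)
The row with r = 1 (the gcd) gives the Bezout coefficients s = 7, t = -36.
Result: 571 · (7) + 111 · (-36) = 1.

gcd(571, 111) = 1; s = 7, t = -36 (check: 571·7 + 111·(-36) = 1).


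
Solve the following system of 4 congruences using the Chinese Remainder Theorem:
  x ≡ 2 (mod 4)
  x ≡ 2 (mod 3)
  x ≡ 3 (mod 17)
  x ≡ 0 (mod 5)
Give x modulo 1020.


Product of moduli M = 4 · 3 · 17 · 5 = 1020.
Merge one congruence at a time:
  Start: x ≡ 2 (mod 4).
  Combine with x ≡ 2 (mod 3); new modulus lcm = 12.
    Write x = 2 + 4·t and substitute into x ≡ 2 (mod 3): 4·t ≡ 2 − 2 = 0 (mod 3).
    Reduce coefficients mod 3: 1·t ≡ 0 (mod 3).
    So t ≡ 0 (mod 3).
    Then x = 2 + 4·0 = 2, valid modulo lcm(4, 3) = 12: x ≡ 2 (mod 12).
  Combine with x ≡ 3 (mod 17); new modulus lcm = 204.
    Write x = 2 + 12·t and substitute into x ≡ 3 (mod 17): 12·t ≡ 3 − 2 = 1 (mod 17).
    The inverse of 12 mod 17 is 10 (since 12·10 = 120 = 7·17 + 1), so t ≡ 10·1 = 10 ≡ 10 (mod 17).
    Then x = 2 + 12·10 = 122, valid modulo lcm(12, 17) = 204: x ≡ 122 (mod 204).
  Combine with x ≡ 0 (mod 5); new modulus lcm = 1020.
    Write x = 122 + 204·t and substitute into x ≡ 0 (mod 5): 204·t ≡ 0 − 122 = -122 (mod 5).
    Reduce coefficients mod 5: 4·t ≡ 3 (mod 5).
    The inverse of 4 mod 5 is 4 (since 4·4 = 16 = 3·5 + 1), so t ≡ 4·3 = 12 ≡ 2 (mod 5).
    Then x = 122 + 204·2 = 530, valid modulo lcm(204, 5) = 1020: x ≡ 530 (mod 1020).
Verify against each original: 530 mod 4 = 2, 530 mod 3 = 2, 530 mod 17 = 3, 530 mod 5 = 0.

x ≡ 530 (mod 1020).


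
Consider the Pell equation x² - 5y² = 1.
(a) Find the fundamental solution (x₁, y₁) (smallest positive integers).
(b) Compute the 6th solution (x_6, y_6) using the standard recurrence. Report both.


Step 1: Find the fundamental solution (x₁, y₁) of x² - 5y² = 1.
  Expand √5 as a continued fraction. a₀ = ⌊√5⌋ = 2; iterate m_{k+1} = d_k·a_k − m_k, d_{k+1} = (5 − m_{k+1}²)/d_k, a_{k+1} = ⌊(a₀ + m_{k+1})/d_{k+1}⌋ (starting m₀ = 0, d₀ = 1), with convergents p_k = a_k·p_{k-1} + p_{k-2}, q_k = a_k·q_{k-1} + q_{k-2} (p₋₁ = 1, q₋₁ = 0):
  k = 0: a₀ = 2; p₀/q₀ = 2/1; p₀² − 5·q₀² = 4 − 5 = -1.
  k = 1: m = 2, d = 1, a = ⌊(2 + 2)/1⌋ = 4; p/q = (4·2 + 1)/(4·1 + 0) = 9/4; p² − 5·q² = 81 − 80 = 1.
  The first convergent with p² − 5·q² = 1 gives the fundamental solution (x₁, y₁) = (9, 4).
Step 2: Apply the recurrence (x_{n+1}, y_{n+1}) = (x₁x_n + 5y₁y_n, x₁y_n + y₁x_n) repeatedly.
  From (x_1, y_1) = (9, 4): x_2 = 9·9 + 5·4·4 = 161; y_2 = 9·4 + 4·9 = 72.
  From (x_2, y_2) = (161, 72): x_3 = 9·161 + 5·4·72 = 2889; y_3 = 9·72 + 4·161 = 1292.
  From (x_3, y_3) = (2889, 1292): x_4 = 9·2889 + 5·4·1292 = 51841; y_4 = 9·1292 + 4·2889 = 23184.
  From (x_4, y_4) = (51841, 23184): x_5 = 9·51841 + 5·4·23184 = 930249; y_5 = 9·23184 + 4·51841 = 416020.
  From (x_5, y_5) = (930249, 416020): x_6 = 9·930249 + 5·4·416020 = 16692641; y_6 = 9·416020 + 4·930249 = 7465176.
Step 3: Verify x_6² - 5·y_6² = 278644263554881 - 278644263554880 = 1 (should be 1). ✓

(x_1, y_1) = (9, 4); (x_6, y_6) = (16692641, 7465176).


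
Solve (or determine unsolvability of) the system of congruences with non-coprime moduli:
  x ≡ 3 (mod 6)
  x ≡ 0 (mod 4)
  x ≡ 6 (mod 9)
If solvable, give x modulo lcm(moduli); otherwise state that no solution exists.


Moduli 6, 4, 9 are not pairwise coprime, so CRT works modulo lcm(m_i) when all pairwise compatibility conditions hold.
Pairwise compatibility: gcd(m_i, m_j) must divide a_i - a_j for every pair.
Merge one congruence at a time:
  Start: x ≡ 3 (mod 6).
  Combine with x ≡ 0 (mod 4): gcd(6, 4) = 2, and 0 - 3 = -3 is NOT divisible by 2.
    ⇒ system is inconsistent (no integer solution).

No solution (the system is inconsistent).


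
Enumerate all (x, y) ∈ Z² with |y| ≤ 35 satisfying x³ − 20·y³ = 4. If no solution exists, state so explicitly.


The equation is x³ - 20y³ = 4. For fixed y, x³ = 20·y³ + 4, so a solution requires the RHS to be a perfect cube.
Strategy: iterate y from -35 to 35, compute RHS = 20·y³ + 4, and check whether it is a (positive or negative) perfect cube.
Check small values of y:
  y = 0: RHS = 4 is not a perfect cube.
  y = 1: RHS = 24 is not a perfect cube.
  y = -1: RHS = -16 is not a perfect cube.
  y = 2: RHS = 164 is not a perfect cube.
  y = -2: RHS = -156 is not a perfect cube.
  y = 3: RHS = 544 is not a perfect cube.
  y = -3: RHS = -536 is not a perfect cube.
Continuing the search up to |y| = 35 finds no solutions either.
No (x, y) in the scanned range satisfies the equation.

No integer solutions with |y| ≤ 35.


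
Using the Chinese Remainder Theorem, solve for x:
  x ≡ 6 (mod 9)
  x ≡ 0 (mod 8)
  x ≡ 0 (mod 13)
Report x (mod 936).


Moduli 9, 8, 13 are pairwise coprime; by CRT there is a unique solution modulo M = 9 · 8 · 13 = 936.
Solve pairwise, accumulating the modulus:
  Start with x ≡ 6 (mod 9).
  Combine with x ≡ 0 (mod 8): since gcd(9, 8) = 1, we get a unique residue mod 72.
    Write x = 6 + 9·t and substitute into x ≡ 0 (mod 8): 9·t ≡ 0 − 6 = -6 (mod 8).
    Reduce coefficients mod 8: 1·t ≡ 2 (mod 8).
    So t ≡ 2 (mod 8).
    Then x = 6 + 9·2 = 24, valid modulo lcm(9, 8) = 72: x ≡ 24 (mod 72).
  Combine with x ≡ 0 (mod 13): since gcd(72, 13) = 1, we get a unique residue mod 936.
    Write x = 24 + 72·t and substitute into x ≡ 0 (mod 13): 72·t ≡ 0 − 24 = -24 (mod 13).
    Reduce coefficients mod 13: 7·t ≡ 2 (mod 13).
    The inverse of 7 mod 13 is 2 (since 7·2 = 14 = 1·13 + 1), so t ≡ 2·2 = 4 ≡ 4 (mod 13).
    Then x = 24 + 72·4 = 312, valid modulo lcm(72, 13) = 936: x ≡ 312 (mod 936).
Verify: 312 mod 9 = 6 ✓, 312 mod 8 = 0 ✓, 312 mod 13 = 0 ✓.

x ≡ 312 (mod 936).


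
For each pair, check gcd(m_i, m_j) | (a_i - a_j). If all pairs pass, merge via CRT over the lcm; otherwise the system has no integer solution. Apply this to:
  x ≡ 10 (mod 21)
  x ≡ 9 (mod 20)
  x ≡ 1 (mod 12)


Moduli 21, 20, 12 are not pairwise coprime, so CRT works modulo lcm(m_i) when all pairwise compatibility conditions hold.
Pairwise compatibility: gcd(m_i, m_j) must divide a_i - a_j for every pair.
Merge one congruence at a time:
  Start: x ≡ 10 (mod 21).
  Combine with x ≡ 9 (mod 20): gcd(21, 20) = 1; 9 - 10 = -1, which IS divisible by 1, so compatible.
    Write x = 10 + 21·t and substitute into x ≡ 9 (mod 20): 21·t ≡ 9 − 10 = -1 (mod 20).
    Reduce coefficients mod 20: 1·t ≡ 19 (mod 20).
    So t ≡ 19 (mod 20).
    Then x = 10 + 21·19 = 409, valid modulo lcm(21, 20) = 420: x ≡ 409 (mod 420).
  Combine with x ≡ 1 (mod 12): gcd(420, 12) = 12; 1 - 409 = -408, which IS divisible by 12, so compatible.
    Write x = 409 + 420·t and substitute into x ≡ 1 (mod 12): 420·t ≡ 1 − 409 = -408 (mod 12).
    Divide the congruence (and modulus) by g = 12: 35·t ≡ -34 (mod 1).
    Modulo 1 every t works; take t = 0.
    Then x = 409 + 420·0 = 409, valid modulo lcm(420, 12) = 420: x ≡ 409 (mod 420).
Verify: 409 mod 21 = 10, 409 mod 20 = 9, 409 mod 12 = 1.

x ≡ 409 (mod 420).


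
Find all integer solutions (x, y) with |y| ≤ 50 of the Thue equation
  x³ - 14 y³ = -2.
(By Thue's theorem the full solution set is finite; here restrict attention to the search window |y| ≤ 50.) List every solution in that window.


The equation is x³ - 14y³ = -2. For fixed y, x³ = 14·y³ − 2, so a solution requires the RHS to be a perfect cube.
Strategy: iterate y from -50 to 50, compute RHS = 14·y³ − 2, and check whether it is a (positive or negative) perfect cube.
Check small values of y:
  y = 0: RHS = -2 is not a perfect cube.
  y = 1: RHS = 12 is not a perfect cube.
  y = -1: RHS = -16 is not a perfect cube.
  y = 2: RHS = 110 is not a perfect cube.
  y = -2: RHS = -114 is not a perfect cube.
  y = 3: RHS = 376 is not a perfect cube.
  y = -3: RHS = -380 is not a perfect cube.
Continuing the search up to |y| = 50 finds no solutions either.
No (x, y) in the scanned range satisfies the equation.

No integer solutions with |y| ≤ 50.


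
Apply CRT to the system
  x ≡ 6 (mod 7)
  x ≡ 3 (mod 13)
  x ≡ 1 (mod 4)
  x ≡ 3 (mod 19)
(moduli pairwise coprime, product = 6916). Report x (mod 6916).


Product of moduli M = 7 · 13 · 4 · 19 = 6916.
Merge one congruence at a time:
  Start: x ≡ 6 (mod 7).
  Combine with x ≡ 3 (mod 13); new modulus lcm = 91.
    Write x = 6 + 7·t and substitute into x ≡ 3 (mod 13): 7·t ≡ 3 − 6 = -3 (mod 13).
    Reduce coefficients mod 13: 7·t ≡ 10 (mod 13).
    The inverse of 7 mod 13 is 2 (since 7·2 = 14 = 1·13 + 1), so t ≡ 2·10 = 20 ≡ 7 (mod 13).
    Then x = 6 + 7·7 = 55, valid modulo lcm(7, 13) = 91: x ≡ 55 (mod 91).
  Combine with x ≡ 1 (mod 4); new modulus lcm = 364.
    Write x = 55 + 91·t and substitute into x ≡ 1 (mod 4): 91·t ≡ 1 − 55 = -54 (mod 4).
    Reduce coefficients mod 4: 3·t ≡ 2 (mod 4).
    The inverse of 3 mod 4 is 3 (since 3·3 = 9 = 2·4 + 1), so t ≡ 3·2 = 6 ≡ 2 (mod 4).
    Then x = 55 + 91·2 = 237, valid modulo lcm(91, 4) = 364: x ≡ 237 (mod 364).
  Combine with x ≡ 3 (mod 19); new modulus lcm = 6916.
    Write x = 237 + 364·t and substitute into x ≡ 3 (mod 19): 364·t ≡ 3 − 237 = -234 (mod 19).
    Reduce coefficients mod 19: 3·t ≡ 13 (mod 19).
    The inverse of 3 mod 19 is 13 (since 3·13 = 39 = 2·19 + 1), so t ≡ 13·13 = 169 ≡ 17 (mod 19).
    Then x = 237 + 364·17 = 6425, valid modulo lcm(364, 19) = 6916: x ≡ 6425 (mod 6916).
Verify against each original: 6425 mod 7 = 6, 6425 mod 13 = 3, 6425 mod 4 = 1, 6425 mod 19 = 3.

x ≡ 6425 (mod 6916).


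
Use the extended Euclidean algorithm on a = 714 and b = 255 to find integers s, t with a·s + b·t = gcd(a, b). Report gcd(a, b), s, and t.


Euclidean algorithm on (714, 255) — divide until remainder is 0:
  714 = 2 · 255 + 204
  255 = 1 · 204 + 51
  204 = 4 · 51 + 0
gcd(714, 255) = 51.
Track Bezout coefficients alongside the remainders: start with r₀ = 714 = a·1 + b·0 (s = 1, t = 0) and r₁ = 255 = a·0 + b·1 (s = 0, t = 1); each new remainder r_{k+1} = r_{k-1} − q_k·r_k inherits s_{k+1} = s_{k-1} − q_k·s_k, t_{k+1} = t_{k-1} − q_k·t_k, so r_k = a·s_k + b·t_k at every step:
  q = 2: r = 204, s = 1 − 2·0 = 1, t = 0 − 2·1 = -2  (check: 714·1 + 255·(-2) = 204)
  q = 1: r = 51, s = 0 − 1·1 = -1, t = 1 − 1·(-2) = 3  (check: 714·(-1) + 255·3 = 51)
The row with r = 51 (the gcd) gives the Bezout coefficients s = -1, t = 3.
Result: 714 · (-1) + 255 · (3) = 51.

gcd(714, 255) = 51; s = -1, t = 3 (check: 714·(-1) + 255·3 = 51).


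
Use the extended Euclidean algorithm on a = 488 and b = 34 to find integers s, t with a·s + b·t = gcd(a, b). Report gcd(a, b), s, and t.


Euclidean algorithm on (488, 34) — divide until remainder is 0:
  488 = 14 · 34 + 12
  34 = 2 · 12 + 10
  12 = 1 · 10 + 2
  10 = 5 · 2 + 0
gcd(488, 34) = 2.
Track Bezout coefficients alongside the remainders: start with r₀ = 488 = a·1 + b·0 (s = 1, t = 0) and r₁ = 34 = a·0 + b·1 (s = 0, t = 1); each new remainder r_{k+1} = r_{k-1} − q_k·r_k inherits s_{k+1} = s_{k-1} − q_k·s_k, t_{k+1} = t_{k-1} − q_k·t_k, so r_k = a·s_k + b·t_k at every step:
  q = 14: r = 12, s = 1 − 14·0 = 1, t = 0 − 14·1 = -14  (check: 488·1 + 34·(-14) = 12)
  q = 2: r = 10, s = 0 − 2·1 = -2, t = 1 − 2·(-14) = 29  (check: 488·(-2) + 34·29 = 10)
  q = 1: r = 2, s = 1 − 1·(-2) = 3, t = -14 − 1·29 = -43  (check: 488·3 + 34·(-43) = 2)
The row with r = 2 (the gcd) gives the Bezout coefficients s = 3, t = -43.
Result: 488 · (3) + 34 · (-43) = 2.

gcd(488, 34) = 2; s = 3, t = -43 (check: 488·3 + 34·(-43) = 2).


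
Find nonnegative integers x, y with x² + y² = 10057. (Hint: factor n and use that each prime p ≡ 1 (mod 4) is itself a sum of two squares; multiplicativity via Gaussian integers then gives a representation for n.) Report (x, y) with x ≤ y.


Step 1: Factor n = 10057 = 89 · 113.
Step 2: Check the mod-4 condition on each prime factor: 89 ≡ 1 (mod 4), exponent 1; 113 ≡ 1 (mod 4), exponent 1.
All primes ≡ 3 (mod 4) appear to even exponent (or don't appear), so by the two-squares theorem n IS expressible as a sum of two squares.
Step 3: Build a representation. Here n = 89 · 113 is a product of primes ≡ 1 (mod 4). Each prime p ≡ 1 (mod 4) is itself a sum of two squares; find a² by testing p − a² for a perfect square:
  89: 89 − 1² = 88, 89 − 2² = 85, 89 − 3² = 80, 89 − 4² = 73, 89 − 5² = 64 = 8² ⇒ 89 = 5² + 8².
  113: 113 − 1² = 112, 113 − 2² = 109, 113 − 3² = 104, 113 − 4² = 97, 113 − 5² = 88, 113 − 6² = 77, 113 − 7² = 64 = 8² ⇒ 113 = 7² + 8².
  Combine using the Brahmagupta–Fibonacci identity (a² + b²)(c² + d²) = (ac − bd)² + (ad + bc)² = (ac + bd)² + (ad − bc)²:
  89 · 113 = 10057: from (5² + 8²)(7² + 8²), take (5·7 − 8·8, 5·8 + 8·7) = (35 − 64, 40 + 56) = (-29, 96); dropping signs (only squares matter) gives (29, 96); check 29² + 96² = 841 + 9216 = 10057 ✓.
Step 4: Order so x ≤ y and verify: 29² + 96² = 841 + 9216 = 10057 = n. ✓

n = 10057 = 29² + 96² (one valid representation with x ≤ y).


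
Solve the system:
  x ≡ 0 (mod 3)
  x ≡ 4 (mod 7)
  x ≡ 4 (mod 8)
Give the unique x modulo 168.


Moduli 3, 7, 8 are pairwise coprime; by CRT there is a unique solution modulo M = 3 · 7 · 8 = 168.
Solve pairwise, accumulating the modulus:
  Start with x ≡ 0 (mod 3).
  Combine with x ≡ 4 (mod 7): since gcd(3, 7) = 1, we get a unique residue mod 21.
    Write x = 0 + 3·t and substitute into x ≡ 4 (mod 7): 3·t ≡ 4 − 0 = 4 (mod 7).
    The inverse of 3 mod 7 is 5 (since 3·5 = 15 = 2·7 + 1), so t ≡ 5·4 = 20 ≡ 6 (mod 7).
    Then x = 0 + 3·6 = 18, valid modulo lcm(3, 7) = 21: x ≡ 18 (mod 21).
  Combine with x ≡ 4 (mod 8): since gcd(21, 8) = 1, we get a unique residue mod 168.
    Write x = 18 + 21·t and substitute into x ≡ 4 (mod 8): 21·t ≡ 4 − 18 = -14 (mod 8).
    Reduce coefficients mod 8: 5·t ≡ 2 (mod 8).
    The inverse of 5 mod 8 is 5 (since 5·5 = 25 = 3·8 + 1), so t ≡ 5·2 = 10 ≡ 2 (mod 8).
    Then x = 18 + 21·2 = 60, valid modulo lcm(21, 8) = 168: x ≡ 60 (mod 168).
Verify: 60 mod 3 = 0 ✓, 60 mod 7 = 4 ✓, 60 mod 8 = 4 ✓.

x ≡ 60 (mod 168).


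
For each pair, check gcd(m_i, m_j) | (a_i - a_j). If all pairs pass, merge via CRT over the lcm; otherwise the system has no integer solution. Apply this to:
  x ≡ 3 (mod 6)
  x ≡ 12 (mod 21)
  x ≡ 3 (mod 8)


Moduli 6, 21, 8 are not pairwise coprime, so CRT works modulo lcm(m_i) when all pairwise compatibility conditions hold.
Pairwise compatibility: gcd(m_i, m_j) must divide a_i - a_j for every pair.
Merge one congruence at a time:
  Start: x ≡ 3 (mod 6).
  Combine with x ≡ 12 (mod 21): gcd(6, 21) = 3; 12 - 3 = 9, which IS divisible by 3, so compatible.
    Write x = 3 + 6·t and substitute into x ≡ 12 (mod 21): 6·t ≡ 12 − 3 = 9 (mod 21).
    Divide the congruence (and modulus) by g = 3: 2·t ≡ 3 (mod 7).
    The inverse of 2 mod 7 is 4 (since 2·4 = 8 = 1·7 + 1), so t ≡ 4·3 = 12 ≡ 5 (mod 7).
    Then x = 3 + 6·5 = 33, valid modulo lcm(6, 21) = 42: x ≡ 33 (mod 42).
  Combine with x ≡ 3 (mod 8): gcd(42, 8) = 2; 3 - 33 = -30, which IS divisible by 2, so compatible.
    Write x = 33 + 42·t and substitute into x ≡ 3 (mod 8): 42·t ≡ 3 − 33 = -30 (mod 8).
    Divide the congruence (and modulus) by g = 2: 21·t ≡ -15 (mod 4).
    Reduce coefficients mod 4: 1·t ≡ 1 (mod 4).
    So t ≡ 1 (mod 4).
    Then x = 33 + 42·1 = 75, valid modulo lcm(42, 8) = 168: x ≡ 75 (mod 168).
Verify: 75 mod 6 = 3, 75 mod 21 = 12, 75 mod 8 = 3.

x ≡ 75 (mod 168).


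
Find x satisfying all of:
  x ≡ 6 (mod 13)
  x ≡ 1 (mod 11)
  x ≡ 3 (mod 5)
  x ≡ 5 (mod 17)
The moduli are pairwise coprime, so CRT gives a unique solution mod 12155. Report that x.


Product of moduli M = 13 · 11 · 5 · 17 = 12155.
Merge one congruence at a time:
  Start: x ≡ 6 (mod 13).
  Combine with x ≡ 1 (mod 11); new modulus lcm = 143.
    Write x = 6 + 13·t and substitute into x ≡ 1 (mod 11): 13·t ≡ 1 − 6 = -5 (mod 11).
    Reduce coefficients mod 11: 2·t ≡ 6 (mod 11).
    The inverse of 2 mod 11 is 6 (since 2·6 = 12 = 1·11 + 1), so t ≡ 6·6 = 36 ≡ 3 (mod 11).
    Then x = 6 + 13·3 = 45, valid modulo lcm(13, 11) = 143: x ≡ 45 (mod 143).
  Combine with x ≡ 3 (mod 5); new modulus lcm = 715.
    Write x = 45 + 143·t and substitute into x ≡ 3 (mod 5): 143·t ≡ 3 − 45 = -42 (mod 5).
    Reduce coefficients mod 5: 3·t ≡ 3 (mod 5).
    The inverse of 3 mod 5 is 2 (since 3·2 = 6 = 1·5 + 1), so t ≡ 2·3 = 6 ≡ 1 (mod 5).
    Then x = 45 + 143·1 = 188, valid modulo lcm(143, 5) = 715: x ≡ 188 (mod 715).
  Combine with x ≡ 5 (mod 17); new modulus lcm = 12155.
    Write x = 188 + 715·t and substitute into x ≡ 5 (mod 17): 715·t ≡ 5 − 188 = -183 (mod 17).
    Reduce coefficients mod 17: 1·t ≡ 4 (mod 17).
    So t ≡ 4 (mod 17).
    Then x = 188 + 715·4 = 3048, valid modulo lcm(715, 17) = 12155: x ≡ 3048 (mod 12155).
Verify against each original: 3048 mod 13 = 6, 3048 mod 11 = 1, 3048 mod 5 = 3, 3048 mod 17 = 5.

x ≡ 3048 (mod 12155).


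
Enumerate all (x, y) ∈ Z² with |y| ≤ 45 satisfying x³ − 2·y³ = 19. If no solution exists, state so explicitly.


The equation is x³ - 2y³ = 19. For fixed y, x³ = 2·y³ + 19, so a solution requires the RHS to be a perfect cube.
Strategy: iterate y from -45 to 45, compute RHS = 2·y³ + 19, and check whether it is a (positive or negative) perfect cube.
Check small values of y:
  y = 0: RHS = 19 is not a perfect cube.
  y = 1: RHS = 21 is not a perfect cube.
  y = -1: RHS = 17 is not a perfect cube.
  y = 2: RHS = 35 is not a perfect cube.
  y = -2: RHS = 3 is not a perfect cube.
  y = 3: RHS = 73 is not a perfect cube.
  y = -3: RHS = -35 is not a perfect cube.
Continuing the search up to |y| = 45 finds no solutions either.
No (x, y) in the scanned range satisfies the equation.

No integer solutions with |y| ≤ 45.


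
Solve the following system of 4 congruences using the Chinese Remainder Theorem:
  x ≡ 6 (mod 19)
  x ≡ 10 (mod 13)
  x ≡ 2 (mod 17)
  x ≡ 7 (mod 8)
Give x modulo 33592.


Product of moduli M = 19 · 13 · 17 · 8 = 33592.
Merge one congruence at a time:
  Start: x ≡ 6 (mod 19).
  Combine with x ≡ 10 (mod 13); new modulus lcm = 247.
    Write x = 6 + 19·t and substitute into x ≡ 10 (mod 13): 19·t ≡ 10 − 6 = 4 (mod 13).
    Reduce coefficients mod 13: 6·t ≡ 4 (mod 13).
    The inverse of 6 mod 13 is 11 (since 6·11 = 66 = 5·13 + 1), so t ≡ 11·4 = 44 ≡ 5 (mod 13).
    Then x = 6 + 19·5 = 101, valid modulo lcm(19, 13) = 247: x ≡ 101 (mod 247).
  Combine with x ≡ 2 (mod 17); new modulus lcm = 4199.
    Write x = 101 + 247·t and substitute into x ≡ 2 (mod 17): 247·t ≡ 2 − 101 = -99 (mod 17).
    Reduce coefficients mod 17: 9·t ≡ 3 (mod 17).
    The inverse of 9 mod 17 is 2 (since 9·2 = 18 = 1·17 + 1), so t ≡ 2·3 = 6 ≡ 6 (mod 17).
    Then x = 101 + 247·6 = 1583, valid modulo lcm(247, 17) = 4199: x ≡ 1583 (mod 4199).
  Combine with x ≡ 7 (mod 8); new modulus lcm = 33592.
    Write x = 1583 + 4199·t and substitute into x ≡ 7 (mod 8): 4199·t ≡ 7 − 1583 = -1576 (mod 8).
    Reduce coefficients mod 8: 7·t ≡ 0 (mod 8).
    The inverse of 7 mod 8 is 7 (since 7·7 = 49 = 6·8 + 1), so t ≡ 7·0 = 0 ≡ 0 (mod 8).
    Then x = 1583 + 4199·0 = 1583, valid modulo lcm(4199, 8) = 33592: x ≡ 1583 (mod 33592).
Verify against each original: 1583 mod 19 = 6, 1583 mod 13 = 10, 1583 mod 17 = 2, 1583 mod 8 = 7.

x ≡ 1583 (mod 33592).


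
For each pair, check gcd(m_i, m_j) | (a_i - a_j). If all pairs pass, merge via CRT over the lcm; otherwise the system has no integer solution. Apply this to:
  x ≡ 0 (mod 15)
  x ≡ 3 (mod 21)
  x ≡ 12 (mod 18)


Moduli 15, 21, 18 are not pairwise coprime, so CRT works modulo lcm(m_i) when all pairwise compatibility conditions hold.
Pairwise compatibility: gcd(m_i, m_j) must divide a_i - a_j for every pair.
Merge one congruence at a time:
  Start: x ≡ 0 (mod 15).
  Combine with x ≡ 3 (mod 21): gcd(15, 21) = 3; 3 - 0 = 3, which IS divisible by 3, so compatible.
    Write x = 0 + 15·t and substitute into x ≡ 3 (mod 21): 15·t ≡ 3 − 0 = 3 (mod 21).
    Divide the congruence (and modulus) by g = 3: 5·t ≡ 1 (mod 7).
    The inverse of 5 mod 7 is 3 (since 5·3 = 15 = 2·7 + 1), so t ≡ 3·1 = 3 ≡ 3 (mod 7).
    Then x = 0 + 15·3 = 45, valid modulo lcm(15, 21) = 105: x ≡ 45 (mod 105).
  Combine with x ≡ 12 (mod 18): gcd(105, 18) = 3; 12 - 45 = -33, which IS divisible by 3, so compatible.
    Write x = 45 + 105·t and substitute into x ≡ 12 (mod 18): 105·t ≡ 12 − 45 = -33 (mod 18).
    Divide the congruence (and modulus) by g = 3: 35·t ≡ -11 (mod 6).
    Reduce coefficients mod 6: 5·t ≡ 1 (mod 6).
    The inverse of 5 mod 6 is 5 (since 5·5 = 25 = 4·6 + 1), so t ≡ 5·1 = 5 ≡ 5 (mod 6).
    Then x = 45 + 105·5 = 570, valid modulo lcm(105, 18) = 630: x ≡ 570 (mod 630).
Verify: 570 mod 15 = 0, 570 mod 21 = 3, 570 mod 18 = 12.

x ≡ 570 (mod 630).


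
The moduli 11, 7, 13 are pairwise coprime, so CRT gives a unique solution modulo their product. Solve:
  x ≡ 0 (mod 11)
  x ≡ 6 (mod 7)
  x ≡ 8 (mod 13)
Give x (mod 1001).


Moduli 11, 7, 13 are pairwise coprime; by CRT there is a unique solution modulo M = 11 · 7 · 13 = 1001.
Solve pairwise, accumulating the modulus:
  Start with x ≡ 0 (mod 11).
  Combine with x ≡ 6 (mod 7): since gcd(11, 7) = 1, we get a unique residue mod 77.
    Write x = 0 + 11·t and substitute into x ≡ 6 (mod 7): 11·t ≡ 6 − 0 = 6 (mod 7).
    Reduce coefficients mod 7: 4·t ≡ 6 (mod 7).
    The inverse of 4 mod 7 is 2 (since 4·2 = 8 = 1·7 + 1), so t ≡ 2·6 = 12 ≡ 5 (mod 7).
    Then x = 0 + 11·5 = 55, valid modulo lcm(11, 7) = 77: x ≡ 55 (mod 77).
  Combine with x ≡ 8 (mod 13): since gcd(77, 13) = 1, we get a unique residue mod 1001.
    Write x = 55 + 77·t and substitute into x ≡ 8 (mod 13): 77·t ≡ 8 − 55 = -47 (mod 13).
    Reduce coefficients mod 13: 12·t ≡ 5 (mod 13).
    The inverse of 12 mod 13 is 12 (since 12·12 = 144 = 11·13 + 1), so t ≡ 12·5 = 60 ≡ 8 (mod 13).
    Then x = 55 + 77·8 = 671, valid modulo lcm(77, 13) = 1001: x ≡ 671 (mod 1001).
Verify: 671 mod 11 = 0 ✓, 671 mod 7 = 6 ✓, 671 mod 13 = 8 ✓.

x ≡ 671 (mod 1001).


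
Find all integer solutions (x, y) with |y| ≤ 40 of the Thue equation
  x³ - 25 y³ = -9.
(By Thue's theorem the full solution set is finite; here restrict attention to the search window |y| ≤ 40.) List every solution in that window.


The equation is x³ - 25y³ = -9. For fixed y, x³ = 25·y³ − 9, so a solution requires the RHS to be a perfect cube.
Strategy: iterate y from -40 to 40, compute RHS = 25·y³ − 9, and check whether it is a (positive or negative) perfect cube.
Check small values of y:
  y = 0: RHS = -9 is not a perfect cube.
  y = 1: RHS = 16 is not a perfect cube.
  y = -1: RHS = -34 is not a perfect cube.
  y = 2: RHS = 191 is not a perfect cube.
  y = -2: RHS = -209 is not a perfect cube.
  y = 3: RHS = 666 is not a perfect cube.
  y = -3: RHS = -684 is not a perfect cube.
Continuing the search up to |y| = 40 finds no solutions either.
No (x, y) in the scanned range satisfies the equation.

No integer solutions with |y| ≤ 40.


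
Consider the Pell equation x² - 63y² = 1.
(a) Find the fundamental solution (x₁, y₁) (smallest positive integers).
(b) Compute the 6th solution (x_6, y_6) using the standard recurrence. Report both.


Step 1: Find the fundamental solution (x₁, y₁) of x² - 63y² = 1.
  Expand √63 as a continued fraction. a₀ = ⌊√63⌋ = 7; iterate m_{k+1} = d_k·a_k − m_k, d_{k+1} = (63 − m_{k+1}²)/d_k, a_{k+1} = ⌊(a₀ + m_{k+1})/d_{k+1}⌋ (starting m₀ = 0, d₀ = 1), with convergents p_k = a_k·p_{k-1} + p_{k-2}, q_k = a_k·q_{k-1} + q_{k-2} (p₋₁ = 1, q₋₁ = 0):
  k = 0: a₀ = 7; p₀/q₀ = 7/1; p₀² − 63·q₀² = 49 − 63 = -14.
  k = 1: m = 7, d = 14, a = ⌊(7 + 7)/14⌋ = 1; p/q = (1·7 + 1)/(1·1 + 0) = 8/1; p² − 63·q² = 64 − 63 = 1.
  The first convergent with p² − 63·q² = 1 gives the fundamental solution (x₁, y₁) = (8, 1).
Step 2: Apply the recurrence (x_{n+1}, y_{n+1}) = (x₁x_n + 63y₁y_n, x₁y_n + y₁x_n) repeatedly.
  From (x_1, y_1) = (8, 1): x_2 = 8·8 + 63·1·1 = 127; y_2 = 8·1 + 1·8 = 16.
  From (x_2, y_2) = (127, 16): x_3 = 8·127 + 63·1·16 = 2024; y_3 = 8·16 + 1·127 = 255.
  From (x_3, y_3) = (2024, 255): x_4 = 8·2024 + 63·1·255 = 32257; y_4 = 8·255 + 1·2024 = 4064.
  From (x_4, y_4) = (32257, 4064): x_5 = 8·32257 + 63·1·4064 = 514088; y_5 = 8·4064 + 1·32257 = 64769.
  From (x_5, y_5) = (514088, 64769): x_6 = 8·514088 + 63·1·64769 = 8193151; y_6 = 8·64769 + 1·514088 = 1032240.
Step 3: Verify x_6² - 63·y_6² = 67127723308801 - 67127723308800 = 1 (should be 1). ✓

(x_1, y_1) = (8, 1); (x_6, y_6) = (8193151, 1032240).


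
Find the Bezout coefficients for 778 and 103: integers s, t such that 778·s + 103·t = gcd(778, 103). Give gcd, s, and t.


Euclidean algorithm on (778, 103) — divide until remainder is 0:
  778 = 7 · 103 + 57
  103 = 1 · 57 + 46
  57 = 1 · 46 + 11
  46 = 4 · 11 + 2
  11 = 5 · 2 + 1
  2 = 2 · 1 + 0
gcd(778, 103) = 1.
Track Bezout coefficients alongside the remainders: start with r₀ = 778 = a·1 + b·0 (s = 1, t = 0) and r₁ = 103 = a·0 + b·1 (s = 0, t = 1); each new remainder r_{k+1} = r_{k-1} − q_k·r_k inherits s_{k+1} = s_{k-1} − q_k·s_k, t_{k+1} = t_{k-1} − q_k·t_k, so r_k = a·s_k + b·t_k at every step:
  q = 7: r = 57, s = 1 − 7·0 = 1, t = 0 − 7·1 = -7  (check: 778·1 + 103·(-7) = 57)
  q = 1: r = 46, s = 0 − 1·1 = -1, t = 1 − 1·(-7) = 8  (check: 778·(-1) + 103·8 = 46)
  q = 1: r = 11, s = 1 − 1·(-1) = 2, t = -7 − 1·8 = -15  (check: 778·2 + 103·(-15) = 11)
  q = 4: r = 2, s = -1 − 4·2 = -9, t = 8 − 4·(-15) = 68  (check: 778·(-9) + 103·68 = 2)
  q = 5: r = 1, s = 2 − 5·(-9) = 47, t = -15 − 5·68 = -355  (check: 778·47 + 103·(-355) = 1)
The row with r = 1 (the gcd) gives the Bezout coefficients s = 47, t = -355.
Result: 778 · (47) + 103 · (-355) = 1.

gcd(778, 103) = 1; s = 47, t = -355 (check: 778·47 + 103·(-355) = 1).


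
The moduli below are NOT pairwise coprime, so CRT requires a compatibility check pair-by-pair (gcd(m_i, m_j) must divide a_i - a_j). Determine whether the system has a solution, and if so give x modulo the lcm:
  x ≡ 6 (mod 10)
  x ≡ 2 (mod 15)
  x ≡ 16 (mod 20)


Moduli 10, 15, 20 are not pairwise coprime, so CRT works modulo lcm(m_i) when all pairwise compatibility conditions hold.
Pairwise compatibility: gcd(m_i, m_j) must divide a_i - a_j for every pair.
Merge one congruence at a time:
  Start: x ≡ 6 (mod 10).
  Combine with x ≡ 2 (mod 15): gcd(10, 15) = 5, and 2 - 6 = -4 is NOT divisible by 5.
    ⇒ system is inconsistent (no integer solution).

No solution (the system is inconsistent).


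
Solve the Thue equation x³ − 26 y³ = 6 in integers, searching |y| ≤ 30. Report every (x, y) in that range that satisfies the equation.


The equation is x³ - 26y³ = 6. For fixed y, x³ = 26·y³ + 6, so a solution requires the RHS to be a perfect cube.
Strategy: iterate y from -30 to 30, compute RHS = 26·y³ + 6, and check whether it is a (positive or negative) perfect cube.
Check small values of y:
  y = 0: RHS = 6 is not a perfect cube.
  y = 1: RHS = 32 is not a perfect cube.
  y = -1: RHS = -20 is not a perfect cube.
  y = 2: RHS = 214 is not a perfect cube.
  y = -2: RHS = -202 is not a perfect cube.
  y = 3: RHS = 708 is not a perfect cube.
  y = -3: RHS = -696 is not a perfect cube.
Continuing the search up to |y| = 30 finds no solutions either.
No (x, y) in the scanned range satisfies the equation.

No integer solutions with |y| ≤ 30.


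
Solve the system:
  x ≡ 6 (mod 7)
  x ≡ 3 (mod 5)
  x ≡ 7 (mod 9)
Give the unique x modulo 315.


Moduli 7, 5, 9 are pairwise coprime; by CRT there is a unique solution modulo M = 7 · 5 · 9 = 315.
Solve pairwise, accumulating the modulus:
  Start with x ≡ 6 (mod 7).
  Combine with x ≡ 3 (mod 5): since gcd(7, 5) = 1, we get a unique residue mod 35.
    Write x = 6 + 7·t and substitute into x ≡ 3 (mod 5): 7·t ≡ 3 − 6 = -3 (mod 5).
    Reduce coefficients mod 5: 2·t ≡ 2 (mod 5).
    The inverse of 2 mod 5 is 3 (since 2·3 = 6 = 1·5 + 1), so t ≡ 3·2 = 6 ≡ 1 (mod 5).
    Then x = 6 + 7·1 = 13, valid modulo lcm(7, 5) = 35: x ≡ 13 (mod 35).
  Combine with x ≡ 7 (mod 9): since gcd(35, 9) = 1, we get a unique residue mod 315.
    Write x = 13 + 35·t and substitute into x ≡ 7 (mod 9): 35·t ≡ 7 − 13 = -6 (mod 9).
    Reduce coefficients mod 9: 8·t ≡ 3 (mod 9).
    The inverse of 8 mod 9 is 8 (since 8·8 = 64 = 7·9 + 1), so t ≡ 8·3 = 24 ≡ 6 (mod 9).
    Then x = 13 + 35·6 = 223, valid modulo lcm(35, 9) = 315: x ≡ 223 (mod 315).
Verify: 223 mod 7 = 6 ✓, 223 mod 5 = 3 ✓, 223 mod 9 = 7 ✓.

x ≡ 223 (mod 315).


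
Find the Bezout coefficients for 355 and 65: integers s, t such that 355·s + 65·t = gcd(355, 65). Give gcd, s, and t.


Euclidean algorithm on (355, 65) — divide until remainder is 0:
  355 = 5 · 65 + 30
  65 = 2 · 30 + 5
  30 = 6 · 5 + 0
gcd(355, 65) = 5.
Track Bezout coefficients alongside the remainders: start with r₀ = 355 = a·1 + b·0 (s = 1, t = 0) and r₁ = 65 = a·0 + b·1 (s = 0, t = 1); each new remainder r_{k+1} = r_{k-1} − q_k·r_k inherits s_{k+1} = s_{k-1} − q_k·s_k, t_{k+1} = t_{k-1} − q_k·t_k, so r_k = a·s_k + b·t_k at every step:
  q = 5: r = 30, s = 1 − 5·0 = 1, t = 0 − 5·1 = -5  (check: 355·1 + 65·(-5) = 30)
  q = 2: r = 5, s = 0 − 2·1 = -2, t = 1 − 2·(-5) = 11  (check: 355·(-2) + 65·11 = 5)
The row with r = 5 (the gcd) gives the Bezout coefficients s = -2, t = 11.
Result: 355 · (-2) + 65 · (11) = 5.

gcd(355, 65) = 5; s = -2, t = 11 (check: 355·(-2) + 65·11 = 5).


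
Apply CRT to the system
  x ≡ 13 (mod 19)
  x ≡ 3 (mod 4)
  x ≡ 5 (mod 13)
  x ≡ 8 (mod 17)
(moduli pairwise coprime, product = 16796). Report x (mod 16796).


Product of moduli M = 19 · 4 · 13 · 17 = 16796.
Merge one congruence at a time:
  Start: x ≡ 13 (mod 19).
  Combine with x ≡ 3 (mod 4); new modulus lcm = 76.
    Write x = 13 + 19·t and substitute into x ≡ 3 (mod 4): 19·t ≡ 3 − 13 = -10 (mod 4).
    Reduce coefficients mod 4: 3·t ≡ 2 (mod 4).
    The inverse of 3 mod 4 is 3 (since 3·3 = 9 = 2·4 + 1), so t ≡ 3·2 = 6 ≡ 2 (mod 4).
    Then x = 13 + 19·2 = 51, valid modulo lcm(19, 4) = 76: x ≡ 51 (mod 76).
  Combine with x ≡ 5 (mod 13); new modulus lcm = 988.
    Write x = 51 + 76·t and substitute into x ≡ 5 (mod 13): 76·t ≡ 5 − 51 = -46 (mod 13).
    Reduce coefficients mod 13: 11·t ≡ 6 (mod 13).
    The inverse of 11 mod 13 is 6 (since 11·6 = 66 = 5·13 + 1), so t ≡ 6·6 = 36 ≡ 10 (mod 13).
    Then x = 51 + 76·10 = 811, valid modulo lcm(76, 13) = 988: x ≡ 811 (mod 988).
  Combine with x ≡ 8 (mod 17); new modulus lcm = 16796.
    Write x = 811 + 988·t and substitute into x ≡ 8 (mod 17): 988·t ≡ 8 − 811 = -803 (mod 17).
    Reduce coefficients mod 17: 2·t ≡ 13 (mod 17).
    The inverse of 2 mod 17 is 9 (since 2·9 = 18 = 1·17 + 1), so t ≡ 9·13 = 117 ≡ 15 (mod 17).
    Then x = 811 + 988·15 = 15631, valid modulo lcm(988, 17) = 16796: x ≡ 15631 (mod 16796).
Verify against each original: 15631 mod 19 = 13, 15631 mod 4 = 3, 15631 mod 13 = 5, 15631 mod 17 = 8.

x ≡ 15631 (mod 16796).


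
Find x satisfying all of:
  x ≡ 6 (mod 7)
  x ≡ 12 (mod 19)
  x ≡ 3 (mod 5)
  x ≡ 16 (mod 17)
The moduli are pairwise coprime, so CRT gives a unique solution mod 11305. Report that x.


Product of moduli M = 7 · 19 · 5 · 17 = 11305.
Merge one congruence at a time:
  Start: x ≡ 6 (mod 7).
  Combine with x ≡ 12 (mod 19); new modulus lcm = 133.
    Write x = 6 + 7·t and substitute into x ≡ 12 (mod 19): 7·t ≡ 12 − 6 = 6 (mod 19).
    The inverse of 7 mod 19 is 11 (since 7·11 = 77 = 4·19 + 1), so t ≡ 11·6 = 66 ≡ 9 (mod 19).
    Then x = 6 + 7·9 = 69, valid modulo lcm(7, 19) = 133: x ≡ 69 (mod 133).
  Combine with x ≡ 3 (mod 5); new modulus lcm = 665.
    Write x = 69 + 133·t and substitute into x ≡ 3 (mod 5): 133·t ≡ 3 − 69 = -66 (mod 5).
    Reduce coefficients mod 5: 3·t ≡ 4 (mod 5).
    The inverse of 3 mod 5 is 2 (since 3·2 = 6 = 1·5 + 1), so t ≡ 2·4 = 8 ≡ 3 (mod 5).
    Then x = 69 + 133·3 = 468, valid modulo lcm(133, 5) = 665: x ≡ 468 (mod 665).
  Combine with x ≡ 16 (mod 17); new modulus lcm = 11305.
    Write x = 468 + 665·t and substitute into x ≡ 16 (mod 17): 665·t ≡ 16 − 468 = -452 (mod 17).
    Reduce coefficients mod 17: 2·t ≡ 7 (mod 17).
    The inverse of 2 mod 17 is 9 (since 2·9 = 18 = 1·17 + 1), so t ≡ 9·7 = 63 ≡ 12 (mod 17).
    Then x = 468 + 665·12 = 8448, valid modulo lcm(665, 17) = 11305: x ≡ 8448 (mod 11305).
Verify against each original: 8448 mod 7 = 6, 8448 mod 19 = 12, 8448 mod 5 = 3, 8448 mod 17 = 16.

x ≡ 8448 (mod 11305).


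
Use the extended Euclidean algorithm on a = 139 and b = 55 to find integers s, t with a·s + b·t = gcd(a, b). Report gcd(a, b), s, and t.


Euclidean algorithm on (139, 55) — divide until remainder is 0:
  139 = 2 · 55 + 29
  55 = 1 · 29 + 26
  29 = 1 · 26 + 3
  26 = 8 · 3 + 2
  3 = 1 · 2 + 1
  2 = 2 · 1 + 0
gcd(139, 55) = 1.
Track Bezout coefficients alongside the remainders: start with r₀ = 139 = a·1 + b·0 (s = 1, t = 0) and r₁ = 55 = a·0 + b·1 (s = 0, t = 1); each new remainder r_{k+1} = r_{k-1} − q_k·r_k inherits s_{k+1} = s_{k-1} − q_k·s_k, t_{k+1} = t_{k-1} − q_k·t_k, so r_k = a·s_k + b·t_k at every step:
  q = 2: r = 29, s = 1 − 2·0 = 1, t = 0 − 2·1 = -2  (check: 139·1 + 55·(-2) = 29)
  q = 1: r = 26, s = 0 − 1·1 = -1, t = 1 − 1·(-2) = 3  (check: 139·(-1) + 55·3 = 26)
  q = 1: r = 3, s = 1 − 1·(-1) = 2, t = -2 − 1·3 = -5  (check: 139·2 + 55·(-5) = 3)
  q = 8: r = 2, s = -1 − 8·2 = -17, t = 3 − 8·(-5) = 43  (check: 139·(-17) + 55·43 = 2)
  q = 1: r = 1, s = 2 − 1·(-17) = 19, t = -5 − 1·43 = -48  (check: 139·19 + 55·(-48) = 1)
The row with r = 1 (the gcd) gives the Bezout coefficients s = 19, t = -48.
Result: 139 · (19) + 55 · (-48) = 1.

gcd(139, 55) = 1; s = 19, t = -48 (check: 139·19 + 55·(-48) = 1).


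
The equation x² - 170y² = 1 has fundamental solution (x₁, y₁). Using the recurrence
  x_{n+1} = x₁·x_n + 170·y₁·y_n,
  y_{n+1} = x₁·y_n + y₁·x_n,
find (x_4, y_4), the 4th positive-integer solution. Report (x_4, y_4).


Step 1: Find the fundamental solution (x₁, y₁) of x² - 170y² = 1.
  Expand √170 as a continued fraction. a₀ = ⌊√170⌋ = 13; iterate m_{k+1} = d_k·a_k − m_k, d_{k+1} = (170 − m_{k+1}²)/d_k, a_{k+1} = ⌊(a₀ + m_{k+1})/d_{k+1}⌋ (starting m₀ = 0, d₀ = 1), with convergents p_k = a_k·p_{k-1} + p_{k-2}, q_k = a_k·q_{k-1} + q_{k-2} (p₋₁ = 1, q₋₁ = 0):
  k = 0: a₀ = 13; p₀/q₀ = 13/1; p₀² − 170·q₀² = 169 − 170 = -1.
  k = 1: m = 13, d = 1, a = ⌊(13 + 13)/1⌋ = 26; p/q = (26·13 + 1)/(26·1 + 0) = 339/26; p² − 170·q² = 114921 − 114920 = 1.
  The first convergent with p² − 170·q² = 1 gives the fundamental solution (x₁, y₁) = (339, 26).
Step 2: Apply the recurrence (x_{n+1}, y_{n+1}) = (x₁x_n + 170y₁y_n, x₁y_n + y₁x_n) repeatedly.
  From (x_1, y_1) = (339, 26): x_2 = 339·339 + 170·26·26 = 229841; y_2 = 339·26 + 26·339 = 17628.
  From (x_2, y_2) = (229841, 17628): x_3 = 339·229841 + 170·26·17628 = 155831859; y_3 = 339·17628 + 26·229841 = 11951758.
  From (x_3, y_3) = (155831859, 11951758): x_4 = 339·155831859 + 170·26·11951758 = 105653770561; y_4 = 339·11951758 + 26·155831859 = 8103274296.
Step 3: Verify x_4² - 170·y_4² = 11162719233756430254721 - 11162719233756430254720 = 1 (should be 1). ✓

(x_1, y_1) = (339, 26); (x_4, y_4) = (105653770561, 8103274296).
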